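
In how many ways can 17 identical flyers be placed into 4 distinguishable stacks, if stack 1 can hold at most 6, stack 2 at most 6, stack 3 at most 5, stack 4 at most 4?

35

Without the upper bounds there are C(20,3) = 1140 ways to split 17 among 4 stacks.
Subtract solutions that violate a single cap (substitute x_i' = x_i − (cap_i+1)): x_1 ≥ 7 gives C(13,3) = 286; x_2 ≥ 7 gives C(13,3) = 286; x_3 ≥ 6 gives C(14,3) = 364; x_4 ≥ 5 gives C(15,3) = 455. Together 1391.
Add back pairs where two caps are both exceeded: 20 + 35 + 56 + 35 + 56 + 84 = 286.
By inclusion–exclusion the count is 1140 − 1391 + 286 = 35.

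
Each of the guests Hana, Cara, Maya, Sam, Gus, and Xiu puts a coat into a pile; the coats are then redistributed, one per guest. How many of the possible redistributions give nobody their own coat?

Let Aᵢ be the assignments in which guest i gets their own coat. We want the size of the complement of A₁∪…∪A_6.
By inclusion–exclusion this is Σ_{j=0}^{6} (−1)^j C(6,j)·(6−j)!.
Computing: 720 − 720 + 360 − 120 + 30 − 6 + 1 = 265.

265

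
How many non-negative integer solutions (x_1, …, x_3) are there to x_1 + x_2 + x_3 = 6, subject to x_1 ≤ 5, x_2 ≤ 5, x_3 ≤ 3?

20

Ignoring the caps, the number of non-negative solutions to x_1+…+x_3 = 6 is C(8,2) = 28.
Subtract solutions that violate a single cap (substitute x_i' = x_i − (cap_i+1)): x_1 ≥ 6 gives C(2,2) = 1; x_2 ≥ 6 gives C(2,2) = 1; x_3 ≥ 4 gives C(4,2) = 6. Together 8.
No two caps can be exceeded simultaneously, so the pair terms are all 0.
By inclusion–exclusion the count is 28 − 8 + 0 = 20.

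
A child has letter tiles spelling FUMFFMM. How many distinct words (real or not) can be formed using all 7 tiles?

140

FUMFFMM has 7 letters with F appearing 3 times and M appearing 3 times.
The number of distinct arrangements is 7!/(3!·3!) = 5040/36 = 140.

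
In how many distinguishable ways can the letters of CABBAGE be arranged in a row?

1260

CABBAGE has 7 letters with A appearing twice and B appearing twice.
So there are 7! / (2!·2!) = 1260 distinguishable arrangements.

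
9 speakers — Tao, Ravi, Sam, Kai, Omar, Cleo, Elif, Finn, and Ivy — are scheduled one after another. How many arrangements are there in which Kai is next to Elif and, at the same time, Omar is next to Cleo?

20160

Treat {Kai,Elif} as one block (2 orders) and {Omar,Cleo} as another (2 orders).
That leaves 7 units to arrange: 2 × 2 × 7! = 4 × 5040 = 20160.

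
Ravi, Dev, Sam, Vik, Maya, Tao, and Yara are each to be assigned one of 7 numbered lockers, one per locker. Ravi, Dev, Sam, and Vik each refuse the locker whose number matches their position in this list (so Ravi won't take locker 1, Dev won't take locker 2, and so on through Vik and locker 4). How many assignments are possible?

2790

Let Aᵢ (for 1 ≤ i ≤ 4) be the placements that put person i in their forbidden locker. Any j of these fix j positions, leaving (7−j)! ways to fill the rest, and there are C(4,j) ways to pick which j.
By inclusion–exclusion, the number of valid placements is Σ_{j=0}^{4} (−1)^j C(4,j)·(7−j)!.
Computing: 5040 − 2880 + 720 − 96 + 6 = 2790.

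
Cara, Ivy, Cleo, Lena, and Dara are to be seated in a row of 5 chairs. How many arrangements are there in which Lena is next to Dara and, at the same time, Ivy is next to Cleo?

24

Treat {Lena,Dara} as one block (2 orders) and {Ivy,Cleo} as another (2 orders).
That leaves 3 units to arrange: 2 × 2 × 3! = 4 × 6 = 24.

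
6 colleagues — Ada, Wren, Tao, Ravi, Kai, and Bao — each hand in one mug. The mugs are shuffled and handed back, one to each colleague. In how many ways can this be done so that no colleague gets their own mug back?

Let Aᵢ be the assignments in which colleague i gets their own mug. We want the size of the complement of A₁∪…∪A_6.
By inclusion–exclusion this is Σ_{j=0}^{6} (−1)^j C(6,j)·(6−j)!.
Computing: 720 − 720 + 360 − 120 + 30 − 6 + 1 = 265.

265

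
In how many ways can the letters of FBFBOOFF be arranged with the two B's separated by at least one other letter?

315

Total arrangements of FBFBOOFF: 8!/(4!·2!·2!) = 420.
Arrangements with the B's together: treat BB as one letter, giving (7)!/(4!·2!) = 105.
Hence 420 − 105 = 315.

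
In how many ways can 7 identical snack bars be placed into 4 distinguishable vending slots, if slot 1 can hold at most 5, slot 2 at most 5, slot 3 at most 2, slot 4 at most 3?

By stars and bars, unrestricted non-negative solutions to x_1+…+x_4 = 7 number C(7+3,3) = 120.
Subtract solutions that violate a single cap (substitute x_i' = x_i − (cap_i+1)): x_1 ≥ 6 gives C(4,3) = 4; x_2 ≥ 6 gives C(4,3) = 4; x_3 ≥ 3 gives C(7,3) = 35; x_4 ≥ 4 gives C(6,3) = 20. Together 63.
Add back pairs where two caps are both exceeded: 0 + 0 + 0 + 0 + 0 + 1 = 1.
By inclusion–exclusion the count is 120 − 63 + 1 = 58.

58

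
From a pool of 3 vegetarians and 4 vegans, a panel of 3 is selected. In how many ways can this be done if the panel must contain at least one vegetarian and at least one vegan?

30

Total 3-person selections from all 7: C(7,3) = 35.
Selections missing a whole group: no vegetarians → C(4,3) = 4; no vegans → C(3,3) = 1.
Both groups omitted at once is impossible, so 35 − 5 = 30.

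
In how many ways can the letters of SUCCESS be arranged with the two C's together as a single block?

Treat the 2 copies of C as a single block. The multiset to arrange is then {CC, E, S, S, S, U}, 6 items in all.
That gives (6)!/(3!) = 120 arrangements.

120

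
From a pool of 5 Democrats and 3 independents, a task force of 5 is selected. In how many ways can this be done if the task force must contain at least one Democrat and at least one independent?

With no constraint there are C(8,5) = 56 possible selections.
Subtract selections that omit an entire group: no Democrats → C(3,5) = 0; no independents → C(5,5) = 1.
Both groups omitted at once is impossible, so 56 − 1 = 55.

55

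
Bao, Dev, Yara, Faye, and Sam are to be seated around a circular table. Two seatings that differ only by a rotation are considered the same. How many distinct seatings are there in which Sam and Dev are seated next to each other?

Treat {Sam, Dev} as one unit (2 internal orders) and seat the resulting 4 units around the table: (3)! circular arrangements.
So 2 × (3)! = 2 × 6 = 12.

12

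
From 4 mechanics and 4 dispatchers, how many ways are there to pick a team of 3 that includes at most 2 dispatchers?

52

Split by how many dispatchers are chosen (0 through 2).
Sum: C(4,0)·C(4,3) + C(4,1)·C(4,2) + C(4,2)·C(4,1) = 4 + 24 + 24 = 52.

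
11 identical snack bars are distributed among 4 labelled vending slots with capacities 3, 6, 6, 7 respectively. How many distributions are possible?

Ignoring the caps, the number of non-negative solutions to x_1+…+x_4 = 11 is C(14,3) = 364.
Subtract solutions that violate a single cap (substitute x_i' = x_i − (cap_i+1)): x_1 ≥ 4 gives C(10,3) = 120; x_2 ≥ 7 gives C(7,3) = 35; x_3 ≥ 7 gives C(7,3) = 35; x_4 ≥ 8 gives C(6,3) = 20. Together 210.
Add back pairs where two caps are both exceeded: 1 + 1 + 0 + 0 + 0 + 0 = 2.
By inclusion–exclusion the count is 364 − 210 + 2 = 156.

156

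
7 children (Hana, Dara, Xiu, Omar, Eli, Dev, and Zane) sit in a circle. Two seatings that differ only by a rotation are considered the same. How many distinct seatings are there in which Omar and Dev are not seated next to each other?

All circular seatings of 7 people number (6)! = 720.
Seatings with Omar beside Dev: treat them as a block with 2 internal orders, giving 2 × (5)! = 240.
Subtracting, 720 − 240 = 480.

480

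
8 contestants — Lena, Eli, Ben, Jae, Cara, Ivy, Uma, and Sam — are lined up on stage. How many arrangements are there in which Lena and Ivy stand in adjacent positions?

Glue Lena and Ivy into one block (2 internal orders), leaving 7 units to arrange in a row.
So the count is 2·(7)! = 10080.

10080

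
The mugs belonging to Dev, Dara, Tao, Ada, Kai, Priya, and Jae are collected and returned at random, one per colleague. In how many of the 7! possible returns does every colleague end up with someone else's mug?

Count assignments avoiding every fixed point. For any j of the 7 colleagues fixed to their own mug, the other 7−j can be arranged in (7−j)! ways.
By inclusion–exclusion this is Σ_{j=0}^{7} (−1)^j C(7,j)·(7−j)!.
Computing: 5040 − 5040 + 2520 − 840 + 210 − 42 + 7 − 1 = 1854.

1854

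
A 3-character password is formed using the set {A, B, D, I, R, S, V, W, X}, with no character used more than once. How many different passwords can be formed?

504

With no repetition, fill the 3 characters in order: 9 choices, then 8, down to 7.
That product is 9 × 8 × 7 = 504.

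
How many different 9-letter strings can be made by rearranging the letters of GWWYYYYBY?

The 9 letters of GWWYYYYBY have repeats: W appearing twice and Y appearing 5 times.
Dividing 9! = 362880 by 5!·2! = 240 for the repeated letters gives 1512.

1512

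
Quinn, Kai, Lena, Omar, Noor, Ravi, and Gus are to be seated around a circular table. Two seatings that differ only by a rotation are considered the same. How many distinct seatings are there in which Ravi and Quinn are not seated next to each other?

480

All circular seatings of 7 people number (6)! = 720.
Those with Ravi next to Quinn: fuse the pair into one unit and seat 6 units around a circle — 2·(5)! = 240.
Subtracting, 720 − 240 = 480.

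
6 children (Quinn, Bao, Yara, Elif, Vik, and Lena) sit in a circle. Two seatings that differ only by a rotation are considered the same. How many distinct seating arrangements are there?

Seat Quinn anywhere (absorbing the rotational symmetry), then permute the other 5: (5)! = 120.

120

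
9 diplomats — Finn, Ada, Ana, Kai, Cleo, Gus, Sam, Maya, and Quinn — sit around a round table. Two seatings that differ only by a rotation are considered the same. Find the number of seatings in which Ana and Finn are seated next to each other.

Glue Ana and Finn into a block (2 internal orders). Seating 8 units around a circle gives (7)! arrangements.
So 2 × (7)! = 2 × 5040 = 10080.

10080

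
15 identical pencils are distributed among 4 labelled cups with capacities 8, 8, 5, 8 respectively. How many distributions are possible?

347

Ignoring the caps, the number of non-negative solutions to x_1+…+x_4 = 15 is C(18,3) = 816.
Subtract solutions that violate a single cap (substitute x_i' = x_i − (cap_i+1)): x_1 ≥ 9 gives C(9,3) = 84; x_2 ≥ 9 gives C(9,3) = 84; x_3 ≥ 6 gives C(12,3) = 220; x_4 ≥ 9 gives C(9,3) = 84. Together 472.
Add back pairs where two caps are both exceeded: 0 + 1 + 0 + 1 + 0 + 1 = 3.
By inclusion–exclusion the count is 816 − 472 + 3 = 347.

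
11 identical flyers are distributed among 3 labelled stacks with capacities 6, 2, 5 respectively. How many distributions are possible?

6

Without the upper bounds there are C(13,2) = 78 ways to split 11 among 3 stacks.
Subtract solutions that violate a single cap (substitute x_i' = x_i − (cap_i+1)): x_1 ≥ 7 gives C(6,2) = 15; x_2 ≥ 3 gives C(10,2) = 45; x_3 ≥ 6 gives C(7,2) = 21. Together 81.
Add back pairs where two caps are both exceeded: 3 + 0 + 6 = 9.
By inclusion–exclusion the count is 78 − 81 + 9 = 6.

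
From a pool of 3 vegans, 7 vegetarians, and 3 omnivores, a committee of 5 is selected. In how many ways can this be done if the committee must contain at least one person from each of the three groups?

798

With no constraint there are C(13,5) = 1287 possible selections.
Selections missing a whole group: no vegans → C(10,5) = 252; no vegetarians → C(6,5) = 6; no omnivores → C(10,5) = 252.
Add back selections omitting two groups (i.e. drawn from a single group): C(3,5) + C(7,5) + C(3,5) = 21.
By inclusion–exclusion: 1287 − 510 + 21 = 798.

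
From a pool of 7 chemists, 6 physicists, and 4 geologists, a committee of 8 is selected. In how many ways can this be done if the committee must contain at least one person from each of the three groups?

Unrestricted: C(17,8) = 24310 ways to pick any 8 of the 17.
Subtract selections that omit an entire group: no chemists → C(10,8) = 45; no physicists → C(11,8) = 165; no geologists → C(13,8) = 1287.
Add back selections omitting two groups (i.e. drawn from a single group): C(7,8) + C(6,8) + C(4,8) = 0.
By inclusion–exclusion: 24310 − 1497 + 0 = 22813.

22813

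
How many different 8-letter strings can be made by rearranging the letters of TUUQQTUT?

The 8 letters of TUUQQTUT have repeats: Q appearing twice, T appearing 3 times, and U appearing 3 times.
Dividing 8! = 40320 by 3!·3!·2! = 72 for the repeated letters gives 560.

560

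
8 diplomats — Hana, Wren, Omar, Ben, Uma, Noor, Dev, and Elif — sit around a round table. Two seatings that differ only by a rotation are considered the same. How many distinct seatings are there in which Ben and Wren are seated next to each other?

Glue Ben and Wren into a block (2 internal orders). Seating 7 units around a circle gives (6)! arrangements.
So 2 × (6)! = 2 × 720 = 1440.

1440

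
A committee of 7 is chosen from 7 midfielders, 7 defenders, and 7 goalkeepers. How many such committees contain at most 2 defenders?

66495

Split by how many defenders are chosen (0 through 2).
Sum: C(7,0)·C(14,7) + C(7,1)·C(14,6) + C(7,2)·C(14,5) = 3432 + 21021 + 42042 = 66495.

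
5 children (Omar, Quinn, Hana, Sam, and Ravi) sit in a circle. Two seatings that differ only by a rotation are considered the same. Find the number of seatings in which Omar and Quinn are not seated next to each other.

All circular seatings of 5 people number (4)! = 24.
Those with Omar next to Quinn: fuse the pair into one unit and seat 4 units around a circle — 2·(3)! = 12.
Subtracting, 24 − 12 = 12.

12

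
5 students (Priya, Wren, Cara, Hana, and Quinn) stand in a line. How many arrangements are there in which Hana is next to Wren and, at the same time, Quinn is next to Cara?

Treat {Hana,Wren} as one block (2 orders) and {Quinn,Cara} as another (2 orders).
That leaves 3 units to arrange: 2 × 2 × 3! = 4 × 6 = 24.

24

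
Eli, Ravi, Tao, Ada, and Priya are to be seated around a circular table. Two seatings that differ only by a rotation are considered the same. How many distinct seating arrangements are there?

24

Around a circle, 5 distinct people have 5!/5 = (4)! = 24 rotationally distinct seatings.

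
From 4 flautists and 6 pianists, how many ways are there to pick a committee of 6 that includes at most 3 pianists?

Split by how many pianists are chosen (0 through 3).
Sum: C(6,0)·C(4,6) + C(6,1)·C(4,5) + C(6,2)·C(4,4) + C(6,3)·C(4,3) = 0 + 0 + 15 + 80 = 95.

95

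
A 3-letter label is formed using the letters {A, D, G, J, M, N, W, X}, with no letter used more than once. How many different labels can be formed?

With no repetition, fill the 3 letters in order: 8 choices, then 7, down to 6.
8 × 7 × 6 = 336.

336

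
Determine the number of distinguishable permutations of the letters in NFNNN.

Letter multiplicities in NFNNN: F×1, N×4.
Dividing 5! = 120 by 4! = 24 for the repeated letters gives 5.

5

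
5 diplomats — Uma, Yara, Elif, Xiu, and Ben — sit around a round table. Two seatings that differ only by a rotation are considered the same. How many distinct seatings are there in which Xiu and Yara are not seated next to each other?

12

Without the restriction there are (4)! = 24 seatings.
Seatings with Xiu beside Yara: treat them as a block with 2 internal orders, giving 2 × (3)! = 12.
Subtracting, 24 − 12 = 12.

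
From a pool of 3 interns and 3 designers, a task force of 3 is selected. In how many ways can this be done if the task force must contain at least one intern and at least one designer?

18

Unrestricted: C(6,3) = 20 ways to pick any 3 of the 6.
Subtract selections that omit an entire group: no interns → C(3,3) = 1; no designers → C(3,3) = 1.
Both groups omitted at once is impossible, so 20 − 2 = 18.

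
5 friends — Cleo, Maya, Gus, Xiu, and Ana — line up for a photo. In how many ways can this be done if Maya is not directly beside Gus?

72

There are 5! = 120 arrangements in all. If Maya and Gus are adjacent, merging them into one block gives 2·(4)! = 48 arrangements.
So 120 − 48 = 72 arrangements keep them apart.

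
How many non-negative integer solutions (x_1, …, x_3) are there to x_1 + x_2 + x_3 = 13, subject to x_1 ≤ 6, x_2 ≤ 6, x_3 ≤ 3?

6

Without the upper bounds there are C(15,2) = 105 ways to split 13 among 3 variables.
Subtract solutions that violate a single cap (substitute x_i' = x_i − (cap_i+1)): x_1 ≥ 7 gives C(8,2) = 28; x_2 ≥ 7 gives C(8,2) = 28; x_3 ≥ 4 gives C(11,2) = 55. Together 111.
Add back pairs where two caps are both exceeded: 0 + 6 + 6 = 12.
By inclusion–exclusion the count is 105 − 111 + 12 = 6.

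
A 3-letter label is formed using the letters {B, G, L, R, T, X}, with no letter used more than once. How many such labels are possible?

120

Choose and order 3 of the 6 symbols: the first letter has 6 options, the next 5, then 4.
6 × 5 × 4 = 120.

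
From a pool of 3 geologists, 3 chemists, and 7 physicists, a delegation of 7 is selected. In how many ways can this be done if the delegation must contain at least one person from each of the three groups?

1477

With no constraint there are C(13,7) = 1716 possible selections.
Subtract selections that omit an entire group: no geologists → C(10,7) = 120; no chemists → C(10,7) = 120; no physicists → C(6,7) = 0.
Add back selections omitting two groups (i.e. drawn from a single group): C(3,7) + C(3,7) + C(7,7) = 1.
By inclusion–exclusion: 1716 − 240 + 1 = 1477.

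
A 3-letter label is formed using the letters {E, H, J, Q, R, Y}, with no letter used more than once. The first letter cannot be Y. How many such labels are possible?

The first letter has 6−1 = 5 choices (anything except Y).
The remaining 2 letters are filled from the other 5 symbols without repetition: 5 × 4 = 20.
Total: 5 × 20 = 100.

100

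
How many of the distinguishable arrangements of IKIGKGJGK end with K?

1680

Fix K in the last position and arrange the remaining 8 letters.
Those 8 letters have G appearing 3 times, I appearing twice, and K appearing twice, giving (8)!/(3!·2!·2!) = 1680.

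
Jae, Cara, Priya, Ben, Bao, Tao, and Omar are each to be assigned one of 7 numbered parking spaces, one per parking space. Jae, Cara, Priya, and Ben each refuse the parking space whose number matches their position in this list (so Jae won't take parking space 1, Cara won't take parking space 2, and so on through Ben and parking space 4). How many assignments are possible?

2790

Let Aᵢ (for 1 ≤ i ≤ 4) be the placements that put person i in their forbidden parking space. Any j of these fix j positions, leaving (7−j)! ways to fill the rest, and there are C(4,j) ways to pick which j.
By inclusion–exclusion, the number of valid placements is Σ_{j=0}^{4} (−1)^j C(4,j)·(7−j)!.
Computing: 5040 − 2880 + 720 − 96 + 6 = 2790.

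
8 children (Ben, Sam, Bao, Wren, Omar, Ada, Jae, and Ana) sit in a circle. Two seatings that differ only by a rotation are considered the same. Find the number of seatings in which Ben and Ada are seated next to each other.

1440

Treat {Ben, Ada} as one unit (2 internal orders) and seat the resulting 7 units around the table: (6)! circular arrangements.
So 2 × (6)! = 2 × 720 = 1440.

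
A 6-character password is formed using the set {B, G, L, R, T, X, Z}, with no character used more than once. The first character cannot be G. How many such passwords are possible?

4320

The first character has 7−1 = 6 choices (anything except G).
The remaining 5 characters are filled from the other 6 symbols without repetition: 6 × 5 × 4 × 3 × 2 = 720.
Total: 6 × 720 = 4320.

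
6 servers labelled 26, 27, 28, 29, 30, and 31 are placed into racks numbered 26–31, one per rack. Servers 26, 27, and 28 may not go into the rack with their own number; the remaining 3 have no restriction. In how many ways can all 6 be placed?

Let Aᵢ (for i ∈ {26, 27, 28}) be the placements that put server i in its forbidden rack. Any j of these fix j positions, leaving (6−j)! ways to fill the rest, and there are C(3,j) ways to pick which j.
By inclusion–exclusion, the number of valid placements is Σ_{j=0}^{3} (−1)^j C(3,j)·(6−j)!.
Computing: 720 − 360 + 72 − 6 = 426.

426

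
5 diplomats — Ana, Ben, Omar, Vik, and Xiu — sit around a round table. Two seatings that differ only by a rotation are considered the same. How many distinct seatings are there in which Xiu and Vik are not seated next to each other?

12

Without the restriction there are (4)! = 24 seatings.
Those with Xiu next to Vik: fuse the pair into one unit and seat 4 units around a circle — 2·(3)! = 12.
Subtracting, 24 − 12 = 12.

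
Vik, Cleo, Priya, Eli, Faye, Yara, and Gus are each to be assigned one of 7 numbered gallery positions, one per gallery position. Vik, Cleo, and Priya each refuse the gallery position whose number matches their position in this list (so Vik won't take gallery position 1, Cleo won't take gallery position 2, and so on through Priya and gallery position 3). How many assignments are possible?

3216

Let Aᵢ (for i ∈ {1, 2, 3}) be the placements that put person i in their forbidden gallery position. Any j of these fix j positions, leaving (7−j)! ways to fill the rest, and there are C(3,j) ways to pick which j.
By inclusion–exclusion, the number of valid placements is Σ_{j=0}^{3} (−1)^j C(3,j)·(7−j)!.
Computing: 5040 − 2160 + 360 − 24 = 3216.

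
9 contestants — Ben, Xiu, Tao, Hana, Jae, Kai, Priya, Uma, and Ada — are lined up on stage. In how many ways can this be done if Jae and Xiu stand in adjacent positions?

80640

Treat {Jae, Xiu} as a single unit. There are 8 units to order, and the pair itself can be ordered 2 ways.
So the count is 2·(8)! = 80640.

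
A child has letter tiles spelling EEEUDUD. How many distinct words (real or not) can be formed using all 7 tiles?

210

Letter multiplicities in EEEUDUD: D×2, E×3, U×2.
The number of distinct arrangements is 7!/(3!·2!·2!) = 5040/24 = 210.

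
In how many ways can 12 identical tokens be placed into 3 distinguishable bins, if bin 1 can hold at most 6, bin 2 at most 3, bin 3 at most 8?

18

By stars and bars, unrestricted non-negative solutions to x_1+…+x_3 = 12 number C(12+2,2) = 91.
Subtract solutions that violate a single cap (substitute x_i' = x_i − (cap_i+1)): x_1 ≥ 7 gives C(7,2) = 21; x_2 ≥ 4 gives C(10,2) = 45; x_3 ≥ 9 gives C(5,2) = 10. Together 76.
Add back pairs where two caps are both exceeded: 3 + 0 + 0 = 3.
By inclusion–exclusion the count is 91 − 76 + 3 = 18.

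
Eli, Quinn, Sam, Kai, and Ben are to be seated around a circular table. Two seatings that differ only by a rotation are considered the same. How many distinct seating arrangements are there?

Seat Eli anywhere (absorbing the rotational symmetry), then permute the other 4: (4)! = 24.

24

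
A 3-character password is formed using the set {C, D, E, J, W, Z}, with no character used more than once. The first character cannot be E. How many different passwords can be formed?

100

The first character has 6−1 = 5 choices (anything except E).
The remaining 2 characters are filled from the other 5 symbols without repetition: 5 × 4 = 20.
Total: 5 × 20 = 100.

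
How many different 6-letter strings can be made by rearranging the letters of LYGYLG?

90

LYGYLG has 6 letters with G appearing twice, L appearing twice, and Y appearing twice.
So there are 6! / (2!·2!·2!) = 90 distinguishable arrangements.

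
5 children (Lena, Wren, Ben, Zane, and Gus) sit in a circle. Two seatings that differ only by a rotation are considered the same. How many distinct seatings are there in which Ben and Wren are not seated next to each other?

Without the restriction there are (4)! = 24 seatings.
Seatings with Ben beside Wren: treat them as a block with 2 internal orders, giving 2 × (3)! = 12.
Subtracting, 24 − 12 = 12.

12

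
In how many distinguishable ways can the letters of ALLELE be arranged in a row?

60

Letter multiplicities in ALLELE: A×1, E×2, L×3.
So there are 6! / (3!·2!) = 60 distinguishable arrangements.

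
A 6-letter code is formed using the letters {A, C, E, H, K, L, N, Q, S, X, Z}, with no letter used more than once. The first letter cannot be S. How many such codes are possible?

302400

The first letter has 11−1 = 10 choices (anything except S).
The remaining 5 letters are filled from the other 10 symbols without repetition: 10 × 9 × 8 × 7 × 6 = 30240.
Total: 10 × 30240 = 302400.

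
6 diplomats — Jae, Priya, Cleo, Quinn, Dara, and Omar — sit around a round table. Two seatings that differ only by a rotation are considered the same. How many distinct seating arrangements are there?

Around a circle, 6 distinct people have 6!/6 = (5)! = 120 rotationally distinct seatings.

120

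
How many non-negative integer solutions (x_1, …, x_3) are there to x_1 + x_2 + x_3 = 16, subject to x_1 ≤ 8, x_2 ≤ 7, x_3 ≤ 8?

Without the upper bounds there are C(18,2) = 153 ways to split 16 among 3 variables.
Subtract solutions that violate a single cap (substitute x_i' = x_i − (cap_i+1)): x_1 ≥ 9 gives C(9,2) = 36; x_2 ≥ 8 gives C(10,2) = 45; x_3 ≥ 9 gives C(9,2) = 36. Together 117.
No two caps can be exceeded simultaneously, so the pair terms are all 0.
By inclusion–exclusion the count is 153 − 117 + 0 = 36.

36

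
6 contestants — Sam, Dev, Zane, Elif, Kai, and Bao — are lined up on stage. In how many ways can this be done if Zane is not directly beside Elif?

Of the 6! = 720 arrangements, those with Zane and Elif adjacent number 2 × 5! = 240 (treat the pair as a block with 2 internal orders).
Complementary counting: 720 − 240 = 480.

480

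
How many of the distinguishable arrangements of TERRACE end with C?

180

With the last slot taken by C, it remains to arrange the other 6 letters (TERRAE).
Those 6 letters have E appearing twice and R appearing twice, giving (6)!/(2!·2!) = 180.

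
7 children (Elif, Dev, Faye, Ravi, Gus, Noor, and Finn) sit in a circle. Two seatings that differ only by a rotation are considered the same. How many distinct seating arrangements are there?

Fix one person's seat to break rotational symmetry; the remaining 6 people can be arranged in (6)! = 720 ways.

720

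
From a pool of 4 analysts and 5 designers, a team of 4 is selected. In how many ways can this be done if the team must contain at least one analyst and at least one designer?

Total 4-person selections from all 9: C(9,4) = 126.
Subtract selections that omit an entire group: no analysts → C(5,4) = 5; no designers → C(4,4) = 1.
Both groups omitted at once is impossible, so 126 − 6 = 120.

120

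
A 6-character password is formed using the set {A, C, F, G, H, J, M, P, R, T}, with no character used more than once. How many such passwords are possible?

151200

With no repetition, fill the 6 characters in order: 10 choices, then 9, down to 5.
That product is 10 × 9 × 8 × 7 × 6 × 5 = 151200.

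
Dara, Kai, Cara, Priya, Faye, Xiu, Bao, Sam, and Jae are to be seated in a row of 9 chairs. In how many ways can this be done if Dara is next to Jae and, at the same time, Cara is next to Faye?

20160

Treat {Dara,Jae} as one block (2 orders) and {Cara,Faye} as another (2 orders).
That leaves 7 units to arrange: 2 × 2 × 7! = 4 × 5040 = 20160.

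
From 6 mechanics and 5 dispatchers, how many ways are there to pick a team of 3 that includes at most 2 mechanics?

Split by how many mechanics are chosen (0 through 2).
Sum: C(6,0)·C(5,3) + C(6,1)·C(5,2) + C(6,2)·C(5,1) = 10 + 60 + 75 = 145.

145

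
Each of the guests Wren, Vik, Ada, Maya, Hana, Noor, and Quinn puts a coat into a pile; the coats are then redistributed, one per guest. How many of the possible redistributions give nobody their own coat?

1854

This is the derangement count D_7: permutations of 7 items with no fixed point.
By inclusion–exclusion this is Σ_{j=0}^{7} (−1)^j C(7,j)·(7−j)!.
Computing: 5040 − 5040 + 2520 − 840 + 210 − 42 + 7 − 1 = 1854.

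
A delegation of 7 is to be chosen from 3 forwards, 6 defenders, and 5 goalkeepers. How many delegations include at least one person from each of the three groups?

Total 7-person selections from all 14: C(14,7) = 3432.
Selections missing a whole group: no forwards → C(11,7) = 330; no defenders → C(8,7) = 8; no goalkeepers → C(9,7) = 36.
Add back selections omitting two groups (i.e. drawn from a single group): C(3,7) + C(6,7) + C(5,7) = 0.
By inclusion–exclusion: 3432 − 374 + 0 = 3058.

3058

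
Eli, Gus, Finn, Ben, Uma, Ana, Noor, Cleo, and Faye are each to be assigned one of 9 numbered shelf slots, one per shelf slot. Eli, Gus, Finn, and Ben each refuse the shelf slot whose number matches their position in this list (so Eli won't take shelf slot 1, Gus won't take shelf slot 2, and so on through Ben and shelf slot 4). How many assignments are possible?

229080

Let Aᵢ (for 1 ≤ i ≤ 4) be the placements that put person i in their forbidden shelf slot. Any j of these fix j positions, leaving (9−j)! ways to fill the rest, and there are C(4,j) ways to pick which j.
By inclusion–exclusion, the number of valid placements is Σ_{j=0}^{4} (−1)^j C(4,j)·(9−j)!.
Computing: 362880 − 161280 + 30240 − 2880 + 120 = 229080.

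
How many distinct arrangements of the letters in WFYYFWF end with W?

Fix W in the last position and arrange the remaining 6 letters.
Those 6 letters have F appearing 3 times and Y appearing twice, giving (6)!/(3!·2!) = 60.

60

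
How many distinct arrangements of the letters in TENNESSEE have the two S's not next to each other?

2940

Total arrangements of TENNESSEE: 9!/(4!·2!·2!) = 3780.
Arrangements with the S's together: treat SS as one letter, giving (8)!/(4!·2!) = 840.
Subtracting, 3780 − 840 = 2940 arrangements keep the S's apart.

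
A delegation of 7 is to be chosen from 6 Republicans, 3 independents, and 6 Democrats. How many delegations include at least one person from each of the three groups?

Total 7-person selections from all 15: C(15,7) = 6435.
Subtract selections that omit an entire group: no Republicans → C(9,7) = 36; no independents → C(12,7) = 792; no Democrats → C(9,7) = 36.
Add back selections omitting two groups (i.e. drawn from a single group): C(6,7) + C(3,7) + C(6,7) = 0.
By inclusion–exclusion: 6435 − 864 + 0 = 5571.

5571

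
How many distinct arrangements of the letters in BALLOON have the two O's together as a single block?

Treat the 2 copies of O as a single block. The multiset to arrange is then {OO, A, B, L, L, N}, 6 items in all.
That gives (6)!/(2!) = 360 arrangements.

360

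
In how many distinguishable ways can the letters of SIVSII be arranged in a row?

Letter multiplicities in SIVSII: I×3, S×2, V×1.
Dividing 6! = 720 by 3!·2! = 12 for the repeated letters gives 60.

60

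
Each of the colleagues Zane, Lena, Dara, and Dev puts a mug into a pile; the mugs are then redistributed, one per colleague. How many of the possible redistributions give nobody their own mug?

Let Aᵢ be the assignments in which colleague i gets their own mug. We want the size of the complement of A₁∪…∪A_4.
By inclusion–exclusion this is Σ_{j=0}^{4} (−1)^j C(4,j)·(4−j)!.
Computing: 24 − 24 + 12 − 4 + 1 = 9.

9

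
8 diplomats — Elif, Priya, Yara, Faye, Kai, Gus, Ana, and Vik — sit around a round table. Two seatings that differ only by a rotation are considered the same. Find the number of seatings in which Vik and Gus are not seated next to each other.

Without the restriction there are (7)! = 5040 seatings.
Seatings with Vik beside Gus: treat them as a block with 2 internal orders, giving 2 × (6)! = 1440.
Subtracting, 5040 − 1440 = 3600.

3600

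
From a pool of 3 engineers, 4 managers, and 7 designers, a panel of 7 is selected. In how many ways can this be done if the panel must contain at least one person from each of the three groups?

Unrestricted: C(14,7) = 3432 ways to pick any 7 of the 14.
Selections missing a whole group: no engineers → C(11,7) = 330; no managers → C(10,7) = 120; no designers → C(7,7) = 1.
Add back selections omitting two groups (i.e. drawn from a single group): C(3,7) + C(4,7) + C(7,7) = 1.
By inclusion–exclusion: 3432 − 451 + 1 = 2982.

2982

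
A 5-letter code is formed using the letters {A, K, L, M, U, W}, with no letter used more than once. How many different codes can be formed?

With no repetition, fill the 5 letters in order: 6 choices, then 5, down to 2.
That product is 6 × 5 × 4 × 3 × 2 = 720.

720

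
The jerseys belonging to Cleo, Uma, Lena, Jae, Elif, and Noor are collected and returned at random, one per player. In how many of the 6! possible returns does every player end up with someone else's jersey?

265

Count assignments avoiding every fixed point. For any j of the 6 players fixed to their old jersey, the other 6−j can be arranged in (6−j)! ways.
By inclusion–exclusion this is Σ_{j=0}^{6} (−1)^j C(6,j)·(6−j)!.
Computing: 720 − 720 + 360 − 120 + 30 − 6 + 1 = 265.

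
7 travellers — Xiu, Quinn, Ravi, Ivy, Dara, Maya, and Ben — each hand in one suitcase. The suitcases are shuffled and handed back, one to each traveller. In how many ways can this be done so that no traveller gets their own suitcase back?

1854

Let Aᵢ be the assignments in which traveller i gets their own suitcase. We want the size of the complement of A₁∪…∪A_7.
By inclusion–exclusion this is Σ_{j=0}^{7} (−1)^j C(7,j)·(7−j)!.
Computing: 5040 − 5040 + 2520 − 840 + 210 − 42 + 7 − 1 = 1854.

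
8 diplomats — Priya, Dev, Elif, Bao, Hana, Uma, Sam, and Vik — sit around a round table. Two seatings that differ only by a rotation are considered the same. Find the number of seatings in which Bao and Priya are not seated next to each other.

3600

All circular seatings of 8 people number (7)! = 5040.
Those with Bao next to Priya: fuse the pair into one unit and seat 7 units around a circle — 2·(6)! = 1440.
Subtracting, 5040 − 1440 = 3600.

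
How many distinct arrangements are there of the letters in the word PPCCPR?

Letter multiplicities in PPCCPR: C×2, P×3, R×1.
So there are 6! / (3!·2!) = 60 distinguishable arrangements.

60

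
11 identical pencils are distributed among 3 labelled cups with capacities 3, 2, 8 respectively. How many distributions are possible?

6

By stars and bars, unrestricted non-negative solutions to x_1+…+x_3 = 11 number C(11+2,2) = 78.
Subtract solutions that violate a single cap (substitute x_i' = x_i − (cap_i+1)): x_1 ≥ 4 gives C(9,2) = 36; x_2 ≥ 3 gives C(10,2) = 45; x_3 ≥ 9 gives C(4,2) = 6. Together 87.
Add back pairs where two caps are both exceeded: 15 + 0 + 0 = 15.
By inclusion–exclusion the count is 78 − 87 + 15 = 6.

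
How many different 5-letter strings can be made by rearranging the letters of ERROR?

The 5 letters of ERROR have repeats: R appearing 3 times.
Dividing 5! = 120 by 3! = 6 for the repeated letters gives 20.

20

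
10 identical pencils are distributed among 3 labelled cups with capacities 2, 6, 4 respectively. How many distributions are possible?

6

Ignoring the caps, the number of non-negative solutions to x_1+…+x_3 = 10 is C(12,2) = 66.
Subtract solutions that violate a single cap (substitute x_i' = x_i − (cap_i+1)): x_1 ≥ 3 gives C(9,2) = 36; x_2 ≥ 7 gives C(5,2) = 10; x_3 ≥ 5 gives C(7,2) = 21. Together 67.
Add back pairs where two caps are both exceeded: 1 + 6 + 0 = 7.
By inclusion–exclusion the count is 66 − 67 + 7 = 6.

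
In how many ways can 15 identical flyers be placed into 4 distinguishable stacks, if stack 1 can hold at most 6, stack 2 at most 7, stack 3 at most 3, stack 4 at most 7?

Ignoring the caps, the number of non-negative solutions to x_1+…+x_4 = 15 is C(18,3) = 816.
Subtract solutions that violate a single cap (substitute x_i' = x_i − (cap_i+1)): x_1 ≥ 7 gives C(11,3) = 165; x_2 ≥ 8 gives C(10,3) = 120; x_3 ≥ 4 gives C(14,3) = 364; x_4 ≥ 8 gives C(10,3) = 120. Together 769.
Add back pairs where two caps are both exceeded: 1 + 35 + 1 + 20 + 0 + 20 = 77.
By inclusion–exclusion the count is 816 − 769 + 77 = 124.

124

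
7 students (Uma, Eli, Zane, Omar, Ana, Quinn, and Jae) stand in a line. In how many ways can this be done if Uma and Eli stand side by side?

Glue Uma and Eli into one block (2 internal orders), leaving 6 units to arrange in a row.
That gives 2 × 6! = 2 × 720 = 1440.

1440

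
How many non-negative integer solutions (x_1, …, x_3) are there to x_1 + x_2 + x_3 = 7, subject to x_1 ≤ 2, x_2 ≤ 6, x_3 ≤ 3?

11

By stars and bars, unrestricted non-negative solutions to x_1+…+x_3 = 7 number C(7+2,2) = 36.
Subtract solutions that violate a single cap (substitute x_i' = x_i − (cap_i+1)): x_1 ≥ 3 gives C(6,2) = 15; x_2 ≥ 7 gives C(2,2) = 1; x_3 ≥ 4 gives C(5,2) = 10. Together 26.
Add back pairs where two caps are both exceeded: 0 + 1 + 0 = 1.
By inclusion–exclusion the count is 36 − 26 + 1 = 11.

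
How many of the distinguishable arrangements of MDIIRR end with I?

With the last slot taken by I, it remains to arrange the other 5 letters (MDIRR).
Those 5 letters have R appearing twice, giving (5)!/(2!) = 60.

60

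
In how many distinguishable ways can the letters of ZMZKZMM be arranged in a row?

140

The 7 letters of ZMZKZMM have repeats: M appearing 3 times and Z appearing 3 times.
The number of distinct arrangements is 7!/(3!·3!) = 5040/36 = 140.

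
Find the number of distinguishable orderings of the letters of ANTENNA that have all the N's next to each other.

60

Treat the 3 copies of N as a single block. The multiset to arrange is then {NNN, A, A, E, T}, 5 items in all.
That gives (5)!/(2!) = 60 arrangements.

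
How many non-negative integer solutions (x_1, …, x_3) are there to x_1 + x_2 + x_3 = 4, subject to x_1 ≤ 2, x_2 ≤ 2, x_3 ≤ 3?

8

Without the upper bounds there are C(6,2) = 15 ways to split 4 among 3 variables.
Subtract solutions that violate a single cap (substitute x_i' = x_i − (cap_i+1)): x_1 ≥ 3 gives C(3,2) = 3; x_2 ≥ 3 gives C(3,2) = 3; x_3 ≥ 4 gives C(2,2) = 1. Together 7.
No two caps can be exceeded simultaneously, so the pair terms are all 0.
By inclusion–exclusion the count is 15 − 7 + 0 = 8.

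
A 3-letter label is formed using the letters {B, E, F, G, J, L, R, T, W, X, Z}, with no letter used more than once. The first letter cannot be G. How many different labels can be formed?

The first letter has 11−1 = 10 choices (anything except G).
The remaining 2 letters are filled from the other 10 symbols without repetition: 10 × 9 = 90.
Total: 10 × 90 = 900.

900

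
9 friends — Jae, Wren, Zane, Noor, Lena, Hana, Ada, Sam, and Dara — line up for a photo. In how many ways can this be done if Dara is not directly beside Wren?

There are 9! = 362880 arrangements in all. If Dara and Wren are adjacent, merging them into one block gives 2·(8)! = 80640 arrangements.
Complementary counting: 362880 − 80640 = 282240.

282240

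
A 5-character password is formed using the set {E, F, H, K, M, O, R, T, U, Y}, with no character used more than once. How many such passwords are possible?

30240

Choose and order 5 of the 10 symbols: the first character has 10 options, the next 9, and so on down to 6.
That product is 10 × 9 × 8 × 7 × 6 = 30240.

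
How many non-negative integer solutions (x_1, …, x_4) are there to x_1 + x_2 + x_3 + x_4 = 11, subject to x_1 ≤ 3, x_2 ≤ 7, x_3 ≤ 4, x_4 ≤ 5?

99

By stars and bars, unrestricted non-negative solutions to x_1+…+x_4 = 11 number C(11+3,3) = 364.
Subtract solutions that violate a single cap (substitute x_i' = x_i − (cap_i+1)): x_1 ≥ 4 gives C(10,3) = 120; x_2 ≥ 8 gives C(6,3) = 20; x_3 ≥ 5 gives C(9,3) = 84; x_4 ≥ 6 gives C(8,3) = 56. Together 280.
Add back pairs where two caps are both exceeded: 0 + 10 + 4 + 0 + 0 + 1 = 15.
By inclusion–exclusion the count is 364 − 280 + 15 = 99.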